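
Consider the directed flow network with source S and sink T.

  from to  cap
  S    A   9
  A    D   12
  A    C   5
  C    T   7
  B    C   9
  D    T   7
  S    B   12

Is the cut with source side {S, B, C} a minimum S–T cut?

Given cut capacity: 9 + 7 = 16.
Augment S→A→C→T: bottleneck 5, flow now 5.
Augment S→A→D→T: bottleneck 4, flow now 9.
Augment S→B→C→T: bottleneck 2, flow now 11.
Augment S→B→C→A→D→T: bottleneck 3, flow now 14. (uses reverse residual edge)
No augmenting path remains; maximum flow = 14.
In the residual graph, reachable from S: {S, A, B, C, D}.
Min-cut edges: C→T (7), D→T (7); capacity 7 + 7 = 14.
Cut capacity 16 exceeds the max flow 14, so it is not minimum.

No — its capacity is 16, but the minimum cut has capacity 14.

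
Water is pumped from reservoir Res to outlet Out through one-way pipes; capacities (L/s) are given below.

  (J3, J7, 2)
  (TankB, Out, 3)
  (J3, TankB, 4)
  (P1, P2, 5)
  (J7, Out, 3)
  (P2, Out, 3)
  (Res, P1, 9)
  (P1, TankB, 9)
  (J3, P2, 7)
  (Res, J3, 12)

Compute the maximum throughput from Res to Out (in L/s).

8

Augment Res→P1→TankB→Out: bottleneck 3, flow now 3.
Augment Res→P1→P2→Out: bottleneck 3, flow now 6.
Augment Res→J3→J7→Out: bottleneck 2, flow now 8.
No augmenting path remains; maximum flow = 8.
In the residual graph, reachable from Res: {Res, P1, J3, TankB, P2}.
Min-cut edges: J3→J7 (2), TankB→Out (3), P2→Out (3); capacity 2 + 3 + 3 = 8.
This cut is saturated, so no flow can exceed 8.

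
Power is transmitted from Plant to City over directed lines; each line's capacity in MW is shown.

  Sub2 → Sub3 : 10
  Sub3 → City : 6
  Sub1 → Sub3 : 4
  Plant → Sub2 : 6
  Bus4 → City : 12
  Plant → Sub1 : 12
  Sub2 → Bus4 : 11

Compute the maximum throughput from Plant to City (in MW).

10

Augment Plant→Sub1→Sub3→City: bottleneck 4, flow now 4.
Augment Plant→Sub2→Sub3→City: bottleneck 2, flow now 6.
Augment Plant→Sub2→Bus4→City: bottleneck 4, flow now 10.
No augmenting path remains; maximum flow = 10.
In the residual graph, reachable from Plant: {Plant, Sub1}.
Min-cut edges: Plant→Sub2 (6), Sub1→Sub3 (4); capacity 6 + 4 = 10.
This cut is saturated, so no flow can exceed 10.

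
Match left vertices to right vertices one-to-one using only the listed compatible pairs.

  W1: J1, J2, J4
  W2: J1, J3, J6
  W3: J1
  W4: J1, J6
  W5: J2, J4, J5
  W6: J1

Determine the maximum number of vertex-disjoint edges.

Unit-capacity flow: source→left, listed edges, right→sink; max matching = max flow.
Augmenting path W1→J1 (+1); matched 1.
Augmenting path W2→J3 (+1); matched 2.
Augmenting path W4→J6 (+1); matched 3.
Augmenting path W5→J2 (+1); matched 4.
Augmenting path W3→J1→W1→J4 (+1); matched 5.
No augmenting path remains; maximum matching = 5.
König certificate: {W1, W2, W4, W5, J1} is a vertex cover of size 5 (every listed pair touches it), so no matching can be larger.

5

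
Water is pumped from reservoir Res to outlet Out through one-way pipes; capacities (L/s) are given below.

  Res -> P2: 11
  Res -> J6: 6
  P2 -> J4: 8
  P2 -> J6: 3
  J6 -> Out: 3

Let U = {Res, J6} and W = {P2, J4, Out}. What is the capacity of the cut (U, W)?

14

Edges leaving {Res, J6}: Res→P2 (11), J6→Out (3).
Cut capacity = 11 + 3 = 14.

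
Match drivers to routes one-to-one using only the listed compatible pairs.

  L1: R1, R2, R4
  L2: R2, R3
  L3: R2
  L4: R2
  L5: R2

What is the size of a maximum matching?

3

Unit-capacity flow: source→left, listed edges, right→sink; max matching = max flow.
Augmenting path L1→R1 (+1); matched 1.
Augmenting path L2→R2 (+1); matched 2.
Augmenting path L3→R2→L2→R3 (+1); matched 3.
No augmenting path remains; maximum matching = 3.
König certificate: {L1, L2, R2} is a vertex cover of size 3 (every listed pair touches it), so no matching can be larger.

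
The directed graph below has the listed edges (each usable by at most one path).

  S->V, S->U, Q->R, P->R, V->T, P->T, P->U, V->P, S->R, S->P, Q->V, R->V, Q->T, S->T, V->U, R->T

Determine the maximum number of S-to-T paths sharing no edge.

Assign every edge capacity 1; by Menger, the answer equals the max flow.
Path S→T (+1); total 1.
Path S→P→T (+1); total 2.
Path S→R→T (+1); total 3.
Path S→V→T (+1); total 4.
No residual S→T path; max flow = 4.
Certifying cut of size 4: {S→P, S→R, S→T, S→V}.

4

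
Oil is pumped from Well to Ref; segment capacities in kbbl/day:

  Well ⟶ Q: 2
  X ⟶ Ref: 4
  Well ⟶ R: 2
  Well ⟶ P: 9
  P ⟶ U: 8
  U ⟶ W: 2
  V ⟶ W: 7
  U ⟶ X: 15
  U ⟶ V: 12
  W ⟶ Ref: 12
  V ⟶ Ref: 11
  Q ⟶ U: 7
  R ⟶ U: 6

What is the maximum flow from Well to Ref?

Augment Well→P→U→V→Ref: bottleneck 8, flow now 8.
Augment Well→Q→U→V→Ref: bottleneck 2, flow now 10.
Augment Well→R→U→V→Ref: bottleneck 1, flow now 11.
Augment Well→R→U→W→Ref: bottleneck 1, flow now 12.
No augmenting path remains; maximum flow = 12.
In the residual graph, reachable from Well: {Well, P}.
Min-cut edges: Well→Q (2), Well→R (2), P→U (8); capacity 2 + 2 + 8 = 12.
This cut is saturated, so no flow can exceed 12.

12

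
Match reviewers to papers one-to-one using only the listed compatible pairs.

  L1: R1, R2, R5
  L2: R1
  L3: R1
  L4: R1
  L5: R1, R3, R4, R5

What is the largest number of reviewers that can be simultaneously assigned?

Unit-capacity flow: source→left, listed edges, right→sink; max matching = max flow.
Augmenting path L1→R1 (+1); matched 1.
Augmenting path L5→R3 (+1); matched 2.
Augmenting path L2→R1→L1→R2 (+1); matched 3.
No augmenting path remains; maximum matching = 3.
König certificate: {L1, L5, R1} is a vertex cover of size 3 (every listed pair touches it), so no matching can be larger.

3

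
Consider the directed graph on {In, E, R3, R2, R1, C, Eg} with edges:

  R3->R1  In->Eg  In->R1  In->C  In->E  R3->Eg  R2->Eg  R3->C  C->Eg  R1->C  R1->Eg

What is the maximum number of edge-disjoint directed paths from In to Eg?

Assign every edge capacity 1; by Menger, the answer equals the max flow.
Path In→Eg (+1); total 1.
Path In→R1→Eg (+1); total 2.
Path In→C→Eg (+1); total 3.
No residual In→Eg path; max flow = 3.
Certifying cut of size 3: {In→C, In→Eg, In→R1}.

3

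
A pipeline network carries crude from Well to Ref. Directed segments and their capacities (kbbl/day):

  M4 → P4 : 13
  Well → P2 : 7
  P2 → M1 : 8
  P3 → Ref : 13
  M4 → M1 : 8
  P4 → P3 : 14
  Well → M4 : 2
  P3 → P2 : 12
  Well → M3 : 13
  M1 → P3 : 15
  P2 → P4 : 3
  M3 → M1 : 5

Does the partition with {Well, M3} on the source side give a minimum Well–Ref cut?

Given cut capacity: 7 + 2 + 5 = 14.
Augment Well→M3→M1→P3→Ref: bottleneck 5, flow now 5.
Augment Well→P2→P4→P3→Ref: bottleneck 3, flow now 8.
Augment Well→P2→M1→P3→Ref: bottleneck 4, flow now 12.
Augment Well→M4→P4→P3→Ref: bottleneck 1, flow now 13.
No augmenting path remains; maximum flow = 13.
In the residual graph, reachable from Well: {Well, M3, P2, M4, P4, M1, P3}.
Min-cut edges: P3→Ref (13); capacity 13 = 13.
Cut capacity 14 exceeds the max flow 13, so it is not minimum.

No — its capacity is 14, but the minimum cut has capacity 13.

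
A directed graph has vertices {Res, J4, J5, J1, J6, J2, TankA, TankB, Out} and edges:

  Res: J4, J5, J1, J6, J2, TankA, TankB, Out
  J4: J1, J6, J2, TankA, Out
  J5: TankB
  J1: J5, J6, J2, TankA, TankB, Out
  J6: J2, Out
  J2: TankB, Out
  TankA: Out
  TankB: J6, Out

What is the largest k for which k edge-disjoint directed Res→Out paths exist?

Assign every edge capacity 1; by Menger, the answer equals the max flow.
Path Res→Out (+1); total 1.
Path Res→J4→Out (+1); total 2.
Path Res→J1→Out (+1); total 3.
Path Res→J6→Out (+1); total 4.
Path Res→J2→Out (+1); total 5.
Path Res→TankA→Out (+1); total 6.
Path Res→TankB→Out (+1); total 7.
No residual Res→Out path; max flow = 7.
Certifying cut of size 7: {J2→Out, J6→Out, Res→J1, Res→J4, Res→Out, Res→TankA, TankB→Out}.

7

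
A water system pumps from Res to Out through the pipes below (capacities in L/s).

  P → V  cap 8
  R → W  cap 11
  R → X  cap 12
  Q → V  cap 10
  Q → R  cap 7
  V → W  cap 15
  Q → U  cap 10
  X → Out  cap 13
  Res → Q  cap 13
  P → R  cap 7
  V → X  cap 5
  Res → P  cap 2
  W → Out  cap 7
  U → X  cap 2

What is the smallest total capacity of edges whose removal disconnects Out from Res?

15

Augment Res→P→R→W→Out: bottleneck 2, flow now 2.
Augment Res→Q→R→W→Out: bottleneck 5, flow now 7.
Augment Res→Q→R→X→Out: bottleneck 2, flow now 9.
Augment Res→Q→U→X→Out: bottleneck 2, flow now 11.
Augment Res→Q→V→X→Out: bottleneck 4, flow now 15.
No augmenting path remains; maximum flow = 15.
By max-flow min-cut, the minimum cut capacity equals the max flow.
In the residual graph, reachable from Res: {Res}.
Min-cut edges: Res→P (2), Res→Q (13); capacity 2 + 13 = 15.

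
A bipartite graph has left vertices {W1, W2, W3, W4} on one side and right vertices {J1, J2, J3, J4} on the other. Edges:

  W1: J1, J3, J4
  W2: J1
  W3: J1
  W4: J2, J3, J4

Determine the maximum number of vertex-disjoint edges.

Unit-capacity flow: source→left, listed edges, right→sink; max matching = max flow.
Augmenting path W1→J1 (+1); matched 1.
Augmenting path W4→J2 (+1); matched 2.
Augmenting path W2→J1→W1→J3 (+1); matched 3.
No augmenting path remains; maximum matching = 3.
König certificate: {W1, W4, J1} is a vertex cover of size 3 (every listed pair touches it), so no matching can be larger.

3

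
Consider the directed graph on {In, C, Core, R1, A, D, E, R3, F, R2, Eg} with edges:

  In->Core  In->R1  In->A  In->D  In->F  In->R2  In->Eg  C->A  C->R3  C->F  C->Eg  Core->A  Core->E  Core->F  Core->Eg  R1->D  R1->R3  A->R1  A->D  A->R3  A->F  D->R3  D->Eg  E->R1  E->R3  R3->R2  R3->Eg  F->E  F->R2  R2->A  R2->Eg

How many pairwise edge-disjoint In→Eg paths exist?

5

Assign every edge capacity 1; by Menger, the answer equals the max flow.
Path In→Eg (+1); total 1.
Path In→Core→Eg (+1); total 2.
Path In→D→Eg (+1); total 3.
Path In→R2→Eg (+1); total 4.
Path In→R1→R3→Eg (+1); total 5.
No residual In→Eg path; max flow = 5.
Certifying cut of size 5: {D→Eg, In→Core, In→Eg, R2→Eg, R3→Eg}.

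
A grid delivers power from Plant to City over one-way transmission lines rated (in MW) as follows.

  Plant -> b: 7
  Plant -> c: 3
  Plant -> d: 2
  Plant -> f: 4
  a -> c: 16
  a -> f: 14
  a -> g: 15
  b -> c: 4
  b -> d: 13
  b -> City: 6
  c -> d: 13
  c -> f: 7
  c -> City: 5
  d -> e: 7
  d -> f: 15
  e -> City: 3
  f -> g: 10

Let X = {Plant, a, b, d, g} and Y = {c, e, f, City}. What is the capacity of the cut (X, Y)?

Edges leaving {Plant, a, b, d, g}: Plant→c (3), Plant→f (4), a→c (16), a→f (14), b→c (4), b→City (6), d→e (7), d→f (15).
Cut capacity = 3 + 4 + 16 + 14 + 4 + 6 + 7 + 15 = 69.

69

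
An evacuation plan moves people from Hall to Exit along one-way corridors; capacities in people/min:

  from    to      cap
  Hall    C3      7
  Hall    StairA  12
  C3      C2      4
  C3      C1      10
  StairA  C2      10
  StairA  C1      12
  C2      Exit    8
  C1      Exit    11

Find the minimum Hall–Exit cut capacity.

19

Augment Hall→C3→C2→Exit: bottleneck 4, flow now 4.
Augment Hall→C3→C1→Exit: bottleneck 3, flow now 7.
Augment Hall→StairA→C2→Exit: bottleneck 4, flow now 11.
Augment Hall→StairA→C1→Exit: bottleneck 8, flow now 19.
No augmenting path remains; maximum flow = 19.
By max-flow min-cut, the minimum cut capacity equals the max flow.
In the residual graph, reachable from Hall: {Hall}.
Min-cut edges: Hall→C3 (7), Hall→StairA (12); capacity 7 + 12 = 19.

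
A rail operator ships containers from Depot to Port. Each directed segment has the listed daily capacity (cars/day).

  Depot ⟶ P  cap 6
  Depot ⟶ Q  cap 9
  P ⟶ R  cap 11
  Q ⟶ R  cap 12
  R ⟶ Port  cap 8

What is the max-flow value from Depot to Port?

8

Augment Depot→P→R→Port: bottleneck 6, flow now 6.
Augment Depot→Q→R→Port: bottleneck 2, flow now 8.
No augmenting path remains; maximum flow = 8.
In the residual graph, reachable from Depot: {Depot, P, Q, R}.
Min-cut edges: R→Port (8); capacity 8 = 8.
This cut is saturated, so no flow can exceed 8.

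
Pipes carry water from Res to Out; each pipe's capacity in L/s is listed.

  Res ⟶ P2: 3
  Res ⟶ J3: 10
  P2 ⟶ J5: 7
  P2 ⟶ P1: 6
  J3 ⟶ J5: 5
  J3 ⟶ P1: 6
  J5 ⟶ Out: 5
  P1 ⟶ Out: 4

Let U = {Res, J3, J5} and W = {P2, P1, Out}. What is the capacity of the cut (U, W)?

14

Edges leaving {Res, J3, J5}: Res→P2 (3), J3→P1 (6), J5→Out (5).
Cut capacity = 3 + 6 + 5 = 14.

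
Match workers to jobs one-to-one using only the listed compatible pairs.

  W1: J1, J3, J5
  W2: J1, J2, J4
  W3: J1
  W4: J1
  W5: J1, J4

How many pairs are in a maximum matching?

4

Unit-capacity flow: source→left, listed edges, right→sink; max matching = max flow.
Augmenting path W1→J1 (+1); matched 1.
Augmenting path W2→J2 (+1); matched 2.
Augmenting path W5→J4 (+1); matched 3.
Augmenting path W3→J1→W1→J3 (+1); matched 4.
No augmenting path remains; maximum matching = 4.
König certificate: {W1, W2, W5, J1} is a vertex cover of size 4 (every listed pair touches it), so no matching can be larger.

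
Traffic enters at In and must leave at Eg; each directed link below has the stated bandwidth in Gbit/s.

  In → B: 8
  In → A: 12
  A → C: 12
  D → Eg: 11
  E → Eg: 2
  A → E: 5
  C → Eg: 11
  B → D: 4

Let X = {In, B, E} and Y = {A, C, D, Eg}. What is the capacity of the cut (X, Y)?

Edges leaving {In, B, E}: In→A (12), B→D (4), E→Eg (2).
Cut capacity = 12 + 4 + 2 = 18.

18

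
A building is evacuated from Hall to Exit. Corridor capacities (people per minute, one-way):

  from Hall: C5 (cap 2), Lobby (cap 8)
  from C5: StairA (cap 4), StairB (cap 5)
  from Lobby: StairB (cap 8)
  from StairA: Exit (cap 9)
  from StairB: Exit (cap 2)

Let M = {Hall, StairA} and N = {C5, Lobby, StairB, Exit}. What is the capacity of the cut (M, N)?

19

Edges leaving {Hall, StairA}: Hall→C5 (2), Hall→Lobby (8), StairA→Exit (9).
Cut capacity = 2 + 8 + 9 = 19.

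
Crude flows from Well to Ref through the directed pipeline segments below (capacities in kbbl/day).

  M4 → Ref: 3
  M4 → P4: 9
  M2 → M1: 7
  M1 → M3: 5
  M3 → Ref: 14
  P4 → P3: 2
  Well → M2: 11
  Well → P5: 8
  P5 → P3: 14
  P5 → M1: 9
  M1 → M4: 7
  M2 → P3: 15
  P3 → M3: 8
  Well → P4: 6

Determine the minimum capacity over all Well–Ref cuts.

Augment Well→P4→P3→M3→Ref: bottleneck 2, flow now 2.
Augment Well→P5→P3→M3→Ref: bottleneck 6, flow now 8.
Augment Well→P5→M1→M3→Ref: bottleneck 2, flow now 10.
Augment Well→M2→M1→M3→Ref: bottleneck 3, flow now 13.
Augment Well→M2→M1→M4→Ref: bottleneck 3, flow now 16.
No augmenting path remains; maximum flow = 16.
By max-flow min-cut, the minimum cut capacity equals the max flow.
In the residual graph, reachable from Well: {Well, P4, P5, M2, P3, M1, M4}.
Min-cut edges: P3→M3 (8), M1→M3 (5), M4→Ref (3); capacity 8 + 5 + 3 = 16.

16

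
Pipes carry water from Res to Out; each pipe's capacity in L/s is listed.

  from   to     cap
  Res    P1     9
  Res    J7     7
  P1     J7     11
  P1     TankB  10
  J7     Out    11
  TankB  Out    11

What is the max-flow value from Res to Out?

16

Augment Res→J7→Out: bottleneck 7, flow now 7.
Augment Res→P1→J7→Out: bottleneck 4, flow now 11.
Augment Res→P1→TankB→Out: bottleneck 5, flow now 16.
No augmenting path remains; maximum flow = 16.
In the residual graph, reachable from Res: {Res}.
Min-cut edges: Res→P1 (9), Res→J7 (7); capacity 9 + 7 = 16.
This cut is saturated, so no flow can exceed 16.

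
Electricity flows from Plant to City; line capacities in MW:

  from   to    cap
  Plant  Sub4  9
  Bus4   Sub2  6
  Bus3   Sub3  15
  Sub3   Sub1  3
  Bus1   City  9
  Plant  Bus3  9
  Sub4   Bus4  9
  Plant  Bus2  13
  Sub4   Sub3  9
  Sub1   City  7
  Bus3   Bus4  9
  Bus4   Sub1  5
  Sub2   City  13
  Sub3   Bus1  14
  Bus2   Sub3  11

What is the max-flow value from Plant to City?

22

Augment Plant→Sub4→Sub3→Bus1→City: bottleneck 9, flow now 9.
Augment Plant→Bus3→Sub3→Sub1→City: bottleneck 3, flow now 12.
Augment Plant→Bus3→Bus4→Sub2→City: bottleneck 6, flow now 18.
Augment Plant→Bus2→Sub3→Sub4→Bus4→Sub1→City: bottleneck 4, flow now 22. (uses reverse residual edge)
No augmenting path remains; maximum flow = 22.
In the residual graph, reachable from Plant: {Plant, Sub4, Bus3, Bus2, Sub3, Bus4, Bus1, Sub1}.
Min-cut edges: Bus4→Sub2 (6), Bus1→City (9), Sub1→City (7); capacity 6 + 9 + 7 = 22.
This cut is saturated, so no flow can exceed 22.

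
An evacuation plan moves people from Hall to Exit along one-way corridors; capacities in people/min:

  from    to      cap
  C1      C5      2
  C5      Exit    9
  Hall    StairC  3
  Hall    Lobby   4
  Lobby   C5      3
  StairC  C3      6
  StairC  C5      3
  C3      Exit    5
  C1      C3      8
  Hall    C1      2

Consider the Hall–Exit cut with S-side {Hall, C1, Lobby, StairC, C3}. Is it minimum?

Given cut capacity: 2 + 3 + 3 + 5 = 13.
Augment Hall→C1→C5→Exit: bottleneck 2, flow now 2.
Augment Hall→Lobby→C5→Exit: bottleneck 3, flow now 5.
Augment Hall→StairC→C5→Exit: bottleneck 3, flow now 8.
No augmenting path remains; maximum flow = 8.
In the residual graph, reachable from Hall: {Hall, Lobby}.
Min-cut edges: Hall→C1 (2), Hall→StairC (3), Lobby→C5 (3); capacity 2 + 3 + 3 = 8.
Cut capacity 13 exceeds the max flow 8, so it is not minimum.

No — its capacity is 13, but the minimum cut has capacity 8.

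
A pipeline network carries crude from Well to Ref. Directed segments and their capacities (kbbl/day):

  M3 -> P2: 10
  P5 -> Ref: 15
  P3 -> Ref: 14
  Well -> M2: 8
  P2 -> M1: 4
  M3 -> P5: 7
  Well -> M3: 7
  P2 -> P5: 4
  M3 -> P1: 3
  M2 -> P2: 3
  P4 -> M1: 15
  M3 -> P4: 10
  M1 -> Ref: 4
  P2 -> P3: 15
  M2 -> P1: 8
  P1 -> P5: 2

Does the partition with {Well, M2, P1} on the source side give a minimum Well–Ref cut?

Given cut capacity: 7 + 3 + 2 = 12.
Augment Well→M3→P5→Ref: bottleneck 7, flow now 7.
Augment Well→M2→P2→M1→Ref: bottleneck 3, flow now 10.
Augment Well→M2→P1→P5→Ref: bottleneck 2, flow now 12.
No augmenting path remains; maximum flow = 12.
Cut capacity 12 equals the max flow, so it is a minimum cut.

Yes — it is a minimum cut (capacity 12).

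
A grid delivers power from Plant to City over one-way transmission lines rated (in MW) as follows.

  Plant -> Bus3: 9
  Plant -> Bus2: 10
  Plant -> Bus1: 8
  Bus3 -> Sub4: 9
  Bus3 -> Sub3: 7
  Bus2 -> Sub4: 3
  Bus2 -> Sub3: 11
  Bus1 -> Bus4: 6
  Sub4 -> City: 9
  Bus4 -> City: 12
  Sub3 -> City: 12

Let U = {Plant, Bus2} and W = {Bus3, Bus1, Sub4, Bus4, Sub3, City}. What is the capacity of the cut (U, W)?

31

Edges leaving {Plant, Bus2}: Plant→Bus3 (9), Plant→Bus1 (8), Bus2→Sub4 (3), Bus2→Sub3 (11).
Cut capacity = 9 + 8 + 3 + 11 = 31.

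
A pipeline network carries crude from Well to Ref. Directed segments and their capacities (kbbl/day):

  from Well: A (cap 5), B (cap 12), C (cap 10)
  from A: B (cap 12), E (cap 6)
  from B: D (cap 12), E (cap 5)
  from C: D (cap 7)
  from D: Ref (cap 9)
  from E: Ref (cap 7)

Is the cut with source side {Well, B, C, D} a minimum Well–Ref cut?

No — its capacity is 19, but the minimum cut has capacity 16.

Given cut capacity: 5 + 5 + 9 = 19.
Augment Well→A→E→Ref: bottleneck 5, flow now 5.
Augment Well→B→D→Ref: bottleneck 9, flow now 14.
Augment Well→B→E→Ref: bottleneck 2, flow now 16.
No augmenting path remains; maximum flow = 16.
In the residual graph, reachable from Well: {Well, A, B, C, D, E}.
Min-cut edges: D→Ref (9), E→Ref (7); capacity 9 + 7 = 16.
Cut capacity 19 exceeds the max flow 16, so it is not minimum.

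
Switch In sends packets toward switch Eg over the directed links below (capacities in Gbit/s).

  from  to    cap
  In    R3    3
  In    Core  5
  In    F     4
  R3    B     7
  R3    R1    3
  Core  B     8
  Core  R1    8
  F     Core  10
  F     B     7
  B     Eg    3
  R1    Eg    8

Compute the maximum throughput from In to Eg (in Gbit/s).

Augment In→R3→B→Eg: bottleneck 3, flow now 3.
Augment In→Core→R1→Eg: bottleneck 5, flow now 8.
Augment In→F→Core→R1→Eg: bottleneck 3, flow now 11.
No augmenting path remains; maximum flow = 11.
In the residual graph, reachable from In: {In, R3, Core, F, B, R1}.
Min-cut edges: B→Eg (3), R1→Eg (8); capacity 3 + 8 = 11.
This cut is saturated, so no flow can exceed 11.

11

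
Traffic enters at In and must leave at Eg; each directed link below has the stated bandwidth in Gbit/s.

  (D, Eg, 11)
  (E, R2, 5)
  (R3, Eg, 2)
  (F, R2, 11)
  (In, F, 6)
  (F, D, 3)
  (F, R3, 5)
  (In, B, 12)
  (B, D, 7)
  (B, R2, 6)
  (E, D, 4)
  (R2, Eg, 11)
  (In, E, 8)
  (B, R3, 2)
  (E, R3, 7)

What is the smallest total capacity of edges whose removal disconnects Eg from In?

Augment In→E→D→Eg: bottleneck 4, flow now 4.
Augment In→E→R2→Eg: bottleneck 4, flow now 8.
Augment In→F→D→Eg: bottleneck 3, flow now 11.
Augment In→F→R2→Eg: bottleneck 3, flow now 14.
Augment In→B→D→Eg: bottleneck 4, flow now 18.
Augment In→B→R2→Eg: bottleneck 4, flow now 22.
Augment In→B→R3→Eg: bottleneck 2, flow now 24.
No augmenting path remains; maximum flow = 24.
By max-flow min-cut, the minimum cut capacity equals the max flow.
In the residual graph, reachable from In: {In, E, F, B, D, R2, R3}.
Min-cut edges: D→Eg (11), R2→Eg (11), R3→Eg (2); capacity 11 + 11 + 2 = 24.

24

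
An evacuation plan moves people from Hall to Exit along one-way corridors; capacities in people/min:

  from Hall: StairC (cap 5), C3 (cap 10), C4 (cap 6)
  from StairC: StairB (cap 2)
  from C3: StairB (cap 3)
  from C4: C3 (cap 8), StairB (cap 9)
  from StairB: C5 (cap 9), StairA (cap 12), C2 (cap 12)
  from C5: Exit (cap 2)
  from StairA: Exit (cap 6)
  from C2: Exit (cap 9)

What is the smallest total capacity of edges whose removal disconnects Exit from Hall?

Augment Hall→StairC→StairB→C5→Exit: bottleneck 2, flow now 2.
Augment Hall→C3→StairB→StairA→Exit: bottleneck 3, flow now 5.
Augment Hall→C4→StairB→StairA→Exit: bottleneck 3, flow now 8.
Augment Hall→C4→StairB→C2→Exit: bottleneck 3, flow now 11.
No augmenting path remains; maximum flow = 11.
By max-flow min-cut, the minimum cut capacity equals the max flow.
In the residual graph, reachable from Hall: {Hall, StairC, C3}.
Min-cut edges: Hall→C4 (6), StairC→StairB (2), C3→StairB (3); capacity 6 + 2 + 3 = 11.

11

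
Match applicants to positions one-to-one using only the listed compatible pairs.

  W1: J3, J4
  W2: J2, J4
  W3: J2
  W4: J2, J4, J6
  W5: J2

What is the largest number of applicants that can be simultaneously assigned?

Unit-capacity flow: source→left, listed edges, right→sink; max matching = max flow.
Augmenting path W1→J3 (+1); matched 1.
Augmenting path W2→J2 (+1); matched 2.
Augmenting path W4→J4 (+1); matched 3.
Augmenting path W3→J2→W2→J4→W4→J6 (+1); matched 4.
No augmenting path remains; maximum matching = 4.
König certificate: {W1, W2, W4, J2} is a vertex cover of size 4 (every listed pair touches it), so no matching can be larger.

4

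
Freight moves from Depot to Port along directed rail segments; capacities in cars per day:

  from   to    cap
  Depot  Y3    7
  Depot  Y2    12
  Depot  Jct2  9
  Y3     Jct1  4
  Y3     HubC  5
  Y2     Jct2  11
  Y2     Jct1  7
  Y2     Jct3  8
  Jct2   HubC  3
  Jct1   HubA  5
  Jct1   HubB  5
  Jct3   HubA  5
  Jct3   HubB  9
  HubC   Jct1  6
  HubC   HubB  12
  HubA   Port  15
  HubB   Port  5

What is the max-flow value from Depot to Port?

15

Augment Depot→Y3→Jct1→HubA→Port: bottleneck 4, flow now 4.
Augment Depot→Y3→HubC→HubB→Port: bottleneck 3, flow now 7.
Augment Depot→Y2→Jct1→HubA→Port: bottleneck 1, flow now 8.
Augment Depot→Y2→Jct1→HubB→Port: bottleneck 2, flow now 10.
Augment Depot→Y2→Jct3→HubA→Port: bottleneck 5, flow now 15.
No augmenting path remains; maximum flow = 15.
In the residual graph, reachable from Depot: {Depot, Y3, Y2, Jct2, Jct1, Jct3, HubC, HubB}.
Min-cut edges: Jct1→HubA (5), Jct3→HubA (5), HubB→Port (5); capacity 5 + 5 + 5 = 15.
This cut is saturated, so no flow can exceed 15.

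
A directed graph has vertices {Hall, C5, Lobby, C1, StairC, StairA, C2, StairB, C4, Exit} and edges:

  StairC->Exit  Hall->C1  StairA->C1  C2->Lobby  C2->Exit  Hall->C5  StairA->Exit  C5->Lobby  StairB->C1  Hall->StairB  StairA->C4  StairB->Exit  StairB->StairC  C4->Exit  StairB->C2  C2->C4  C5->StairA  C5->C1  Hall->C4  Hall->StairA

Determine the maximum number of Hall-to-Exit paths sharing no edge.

3

Assign every edge capacity 1; by Menger, the answer equals the max flow.
Path Hall→StairA→Exit (+1); total 1.
Path Hall→StairB→Exit (+1); total 2.
Path Hall→C4→Exit (+1); total 3.
No residual Hall→Exit path; max flow = 3.
Certifying cut of size 3: {C4→Exit, Hall→StairB, StairA→Exit}.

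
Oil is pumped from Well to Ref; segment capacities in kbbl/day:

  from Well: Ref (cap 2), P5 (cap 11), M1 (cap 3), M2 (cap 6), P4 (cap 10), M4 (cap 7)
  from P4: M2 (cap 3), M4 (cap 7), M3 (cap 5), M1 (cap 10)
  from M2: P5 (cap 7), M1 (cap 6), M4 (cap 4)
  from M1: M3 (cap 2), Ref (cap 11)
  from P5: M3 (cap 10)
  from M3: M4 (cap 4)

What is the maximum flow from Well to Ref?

Augment Well→Ref: bottleneck 2, flow now 2.
Augment Well→M1→Ref: bottleneck 3, flow now 5.
Augment Well→P4→M1→Ref: bottleneck 8, flow now 13.
No augmenting path remains; maximum flow = 13.
In the residual graph, reachable from Well: {Well, P4, M2, M1, P5, M3, M4}.
Min-cut edges: Well→Ref (2), M1→Ref (11); capacity 2 + 11 = 13.
This cut is saturated, so no flow can exceed 13.

13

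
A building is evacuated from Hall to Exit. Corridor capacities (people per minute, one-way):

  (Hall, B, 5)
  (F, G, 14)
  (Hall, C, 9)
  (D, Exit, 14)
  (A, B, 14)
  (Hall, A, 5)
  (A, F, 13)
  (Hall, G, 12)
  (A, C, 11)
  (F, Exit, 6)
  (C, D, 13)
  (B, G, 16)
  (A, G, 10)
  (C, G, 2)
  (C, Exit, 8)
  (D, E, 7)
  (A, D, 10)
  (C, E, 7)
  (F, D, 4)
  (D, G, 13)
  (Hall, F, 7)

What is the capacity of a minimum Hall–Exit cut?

Augment Hall→C→Exit: bottleneck 8, flow now 8.
Augment Hall→F→Exit: bottleneck 6, flow now 14.
Augment Hall→A→D→Exit: bottleneck 5, flow now 19.
Augment Hall→C→D→Exit: bottleneck 1, flow now 20.
Augment Hall→F→D→Exit: bottleneck 1, flow now 21.
No augmenting path remains; maximum flow = 21.
By max-flow min-cut, the minimum cut capacity equals the max flow.
In the residual graph, reachable from Hall: {Hall, B, G}.
Min-cut edges: Hall→A (5), Hall→C (9), Hall→F (7); capacity 5 + 9 + 7 = 21.

21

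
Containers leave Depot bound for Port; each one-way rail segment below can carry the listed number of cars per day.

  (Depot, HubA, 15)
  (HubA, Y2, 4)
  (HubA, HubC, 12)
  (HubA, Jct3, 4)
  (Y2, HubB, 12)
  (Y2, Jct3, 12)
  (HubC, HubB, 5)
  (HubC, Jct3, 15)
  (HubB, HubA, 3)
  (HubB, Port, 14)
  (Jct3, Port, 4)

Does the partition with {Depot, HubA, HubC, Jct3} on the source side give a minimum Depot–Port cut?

Yes — it is a minimum cut (capacity 13).

Given cut capacity: 4 + 5 + 4 = 13.
Augment Depot→HubA→Jct3→Port: bottleneck 4, flow now 4.
Augment Depot→HubA→Y2→HubB→Port: bottleneck 4, flow now 8.
Augment Depot→HubA→HubC→HubB→Port: bottleneck 5, flow now 13.
No augmenting path remains; maximum flow = 13.
Cut capacity 13 equals the max flow, so it is a minimum cut.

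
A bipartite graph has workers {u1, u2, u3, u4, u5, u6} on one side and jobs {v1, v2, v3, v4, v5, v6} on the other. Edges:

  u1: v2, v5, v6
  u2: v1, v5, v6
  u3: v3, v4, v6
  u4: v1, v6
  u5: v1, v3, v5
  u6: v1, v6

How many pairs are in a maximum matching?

Unit-capacity flow: source→left, listed edges, right→sink; max matching = max flow.
Augmenting path u1→v2 (+1); matched 1.
Augmenting path u2→v1 (+1); matched 2.
Augmenting path u3→v3 (+1); matched 3.
Augmenting path u4→v6 (+1); matched 4.
Augmenting path u5→v5 (+1); matched 5.
Augmenting path u6→v1→u2→v5→u5→v3→u3→v4 (+1); matched 6.
No augmenting path remains; maximum matching = 6.
König certificate: {u1, u2, u3, u4, u5, u6} is a vertex cover of size 6 (every listed pair touches it), so no matching can be larger.

6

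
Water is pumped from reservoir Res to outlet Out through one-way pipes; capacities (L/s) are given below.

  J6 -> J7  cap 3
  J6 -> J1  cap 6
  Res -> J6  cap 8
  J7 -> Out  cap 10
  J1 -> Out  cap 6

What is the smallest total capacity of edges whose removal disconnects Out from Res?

8

Augment Res→J6→J1→Out: bottleneck 6, flow now 6.
Augment Res→J6→J7→Out: bottleneck 2, flow now 8.
No augmenting path remains; maximum flow = 8.
By max-flow min-cut, the minimum cut capacity equals the max flow.
In the residual graph, reachable from Res: {Res}.
Min-cut edges: Res→J6 (8); capacity 8 = 8.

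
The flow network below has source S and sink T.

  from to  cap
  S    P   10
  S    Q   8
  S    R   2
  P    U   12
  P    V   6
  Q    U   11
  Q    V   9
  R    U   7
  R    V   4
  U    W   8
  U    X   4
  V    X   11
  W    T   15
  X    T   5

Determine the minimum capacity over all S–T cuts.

13

Augment S→P→U→W→T: bottleneck 8, flow now 8.
Augment S→P→U→X→T: bottleneck 2, flow now 10.
Augment S→Q→U→X→T: bottleneck 2, flow now 12.
Augment S→Q→V→X→T: bottleneck 1, flow now 13.
No augmenting path remains; maximum flow = 13.
By max-flow min-cut, the minimum cut capacity equals the max flow.
In the residual graph, reachable from S: {S, P, Q, R, U, V, X}.
Min-cut edges: U→W (8), X→T (5); capacity 8 + 5 = 13.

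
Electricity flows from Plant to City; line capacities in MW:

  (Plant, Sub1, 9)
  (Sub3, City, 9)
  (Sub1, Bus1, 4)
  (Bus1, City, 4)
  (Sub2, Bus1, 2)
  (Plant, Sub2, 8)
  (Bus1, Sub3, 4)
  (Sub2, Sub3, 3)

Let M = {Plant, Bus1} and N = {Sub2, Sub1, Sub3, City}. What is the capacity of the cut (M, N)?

Edges leaving {Plant, Bus1}: Plant→Sub2 (8), Plant→Sub1 (9), Bus1→Sub3 (4), Bus1→City (4).
Cut capacity = 8 + 9 + 4 + 4 = 25.

25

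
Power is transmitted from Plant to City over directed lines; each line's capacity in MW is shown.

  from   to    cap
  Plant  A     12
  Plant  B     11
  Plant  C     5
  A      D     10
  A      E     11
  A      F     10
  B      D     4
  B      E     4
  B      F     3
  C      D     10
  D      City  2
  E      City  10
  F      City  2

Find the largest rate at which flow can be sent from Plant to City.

Augment Plant→A→D→City: bottleneck 2, flow now 2.
Augment Plant→A→E→City: bottleneck 10, flow now 12.
Augment Plant→B→F→City: bottleneck 2, flow now 14.
No augmenting path remains; maximum flow = 14.
In the residual graph, reachable from Plant: {Plant, A, B, C, D, E, F}.
Min-cut edges: D→City (2), E→City (10), F→City (2); capacity 2 + 10 + 2 = 14.
This cut is saturated, so no flow can exceed 14.

14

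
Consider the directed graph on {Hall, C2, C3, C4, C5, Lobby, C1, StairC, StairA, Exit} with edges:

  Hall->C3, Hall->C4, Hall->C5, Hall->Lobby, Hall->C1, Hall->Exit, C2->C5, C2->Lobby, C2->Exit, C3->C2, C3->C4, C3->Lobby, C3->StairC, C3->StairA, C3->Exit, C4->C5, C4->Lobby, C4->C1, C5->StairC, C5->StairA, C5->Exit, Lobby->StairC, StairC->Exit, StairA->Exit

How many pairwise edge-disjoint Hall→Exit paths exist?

5

Assign every edge capacity 1; by Menger, the answer equals the max flow.
Path Hall→Exit (+1); total 1.
Path Hall→C3→Exit (+1); total 2.
Path Hall→C5→Exit (+1); total 3.
Path Hall→Lobby→StairC→Exit (+1); total 4.
Path Hall→C4→C5→StairA→Exit (+1); total 5.
No residual Hall→Exit path; max flow = 5.
Certifying cut of size 5: {Hall→C3, Hall→C4, Hall→C5, Hall→Exit, Hall→Lobby}.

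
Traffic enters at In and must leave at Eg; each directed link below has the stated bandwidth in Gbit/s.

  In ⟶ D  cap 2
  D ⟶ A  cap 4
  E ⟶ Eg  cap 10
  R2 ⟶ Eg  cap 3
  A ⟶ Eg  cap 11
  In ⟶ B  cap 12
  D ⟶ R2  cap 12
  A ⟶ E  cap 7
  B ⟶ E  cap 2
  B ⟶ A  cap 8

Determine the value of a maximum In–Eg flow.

12

Augment In→D→A→Eg: bottleneck 2, flow now 2.
Augment In→B→E→Eg: bottleneck 2, flow now 4.
Augment In→B→A→Eg: bottleneck 8, flow now 12.
No augmenting path remains; maximum flow = 12.
In the residual graph, reachable from In: {In, B}.
Min-cut edges: In→D (2), B→E (2), B→A (8); capacity 2 + 2 + 8 = 12.
This cut is saturated, so no flow can exceed 12.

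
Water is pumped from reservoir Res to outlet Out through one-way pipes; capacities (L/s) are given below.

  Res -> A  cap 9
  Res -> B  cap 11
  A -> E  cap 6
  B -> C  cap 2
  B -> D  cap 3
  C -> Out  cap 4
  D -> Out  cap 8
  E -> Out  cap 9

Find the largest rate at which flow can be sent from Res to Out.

11

Augment Res→A→E→Out: bottleneck 6, flow now 6.
Augment Res→B→C→Out: bottleneck 2, flow now 8.
Augment Res→B→D→Out: bottleneck 3, flow now 11.
No augmenting path remains; maximum flow = 11.
In the residual graph, reachable from Res: {Res, A, B}.
Min-cut edges: A→E (6), B→C (2), B→D (3); capacity 6 + 2 + 3 = 11.
This cut is saturated, so no flow can exceed 11.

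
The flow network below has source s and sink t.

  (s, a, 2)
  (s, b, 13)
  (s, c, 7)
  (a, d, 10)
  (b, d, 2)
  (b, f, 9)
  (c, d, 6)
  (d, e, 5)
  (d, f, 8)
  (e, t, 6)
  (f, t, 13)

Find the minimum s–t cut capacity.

18

Augment s→b→f→t: bottleneck 9, flow now 9.
Augment s→a→d→e→t: bottleneck 2, flow now 11.
Augment s→b→d→e→t: bottleneck 2, flow now 13.
Augment s→c→d→e→t: bottleneck 1, flow now 14.
Augment s→c→d→f→t: bottleneck 4, flow now 18.
No augmenting path remains; maximum flow = 18.
By max-flow min-cut, the minimum cut capacity equals the max flow.
In the residual graph, reachable from s: {s, a, b, c, d, f}.
Min-cut edges: d→e (5), f→t (13); capacity 5 + 13 = 18.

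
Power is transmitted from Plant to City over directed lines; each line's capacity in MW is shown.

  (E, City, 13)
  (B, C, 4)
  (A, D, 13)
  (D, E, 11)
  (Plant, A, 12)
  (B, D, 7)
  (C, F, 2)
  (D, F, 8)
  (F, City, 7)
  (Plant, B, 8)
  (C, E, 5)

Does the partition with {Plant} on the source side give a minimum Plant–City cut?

Given cut capacity: 12 + 8 = 20.
Augment Plant→A→D→E→City: bottleneck 11, flow now 11.
Augment Plant→A→D→F→City: bottleneck 1, flow now 12.
Augment Plant→B→C→E→City: bottleneck 2, flow now 14.
Augment Plant→B→C→F→City: bottleneck 2, flow now 16.
Augment Plant→B→D→F→City: bottleneck 4, flow now 20.
No augmenting path remains; maximum flow = 20.
Cut capacity 20 equals the max flow, so it is a minimum cut.

Yes — it is a minimum cut (capacity 20).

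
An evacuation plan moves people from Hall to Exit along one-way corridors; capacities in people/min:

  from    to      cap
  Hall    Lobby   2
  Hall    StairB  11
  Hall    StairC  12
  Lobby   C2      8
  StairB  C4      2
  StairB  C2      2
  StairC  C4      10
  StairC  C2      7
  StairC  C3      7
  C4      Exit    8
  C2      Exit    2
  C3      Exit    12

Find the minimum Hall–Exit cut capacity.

16

Augment Hall→Lobby→C2→Exit: bottleneck 2, flow now 2.
Augment Hall→StairB→C4→Exit: bottleneck 2, flow now 4.
Augment Hall→StairC→C4→Exit: bottleneck 6, flow now 10.
Augment Hall→StairC→C3→Exit: bottleneck 6, flow now 16.
No augmenting path remains; maximum flow = 16.
By max-flow min-cut, the minimum cut capacity equals the max flow.
In the residual graph, reachable from Hall: {Hall, Lobby, StairB, C2}.
Min-cut edges: Hall→StairC (12), StairB→C4 (2), C2→Exit (2); capacity 12 + 2 + 2 = 16.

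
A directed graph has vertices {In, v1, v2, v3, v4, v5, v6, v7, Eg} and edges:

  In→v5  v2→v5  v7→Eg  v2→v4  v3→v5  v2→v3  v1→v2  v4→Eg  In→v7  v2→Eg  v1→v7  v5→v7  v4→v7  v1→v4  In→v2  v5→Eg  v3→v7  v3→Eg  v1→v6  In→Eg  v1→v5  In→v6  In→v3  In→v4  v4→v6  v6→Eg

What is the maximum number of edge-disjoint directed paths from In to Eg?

Assign every edge capacity 1; by Menger, the answer equals the max flow.
Path In→Eg (+1); total 1.
Path In→v2→Eg (+1); total 2.
Path In→v3→Eg (+1); total 3.
Path In→v4→Eg (+1); total 4.
Path In→v5→Eg (+1); total 5.
Path In→v6→Eg (+1); total 6.
Path In→v7→Eg (+1); total 7.
No residual In→Eg path; max flow = 7.
Certifying cut of size 7: {In→Eg, In→v2, In→v3, In→v4, In→v5, In→v6, In→v7}.

7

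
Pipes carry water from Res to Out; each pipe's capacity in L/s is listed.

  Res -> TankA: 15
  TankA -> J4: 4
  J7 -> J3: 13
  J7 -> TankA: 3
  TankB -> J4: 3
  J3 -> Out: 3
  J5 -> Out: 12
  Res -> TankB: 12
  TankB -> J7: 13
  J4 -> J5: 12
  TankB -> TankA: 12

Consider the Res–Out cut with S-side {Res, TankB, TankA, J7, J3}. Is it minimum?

Yes — it is a minimum cut (capacity 10).

Given cut capacity: 3 + 4 + 3 = 10.
Augment Res→TankB→J7→J3→Out: bottleneck 3, flow now 3.
Augment Res→TankB→J4→J5→Out: bottleneck 3, flow now 6.
Augment Res→TankA→J4→J5→Out: bottleneck 4, flow now 10.
No augmenting path remains; maximum flow = 10.
Cut capacity 10 equals the max flow, so it is a minimum cut.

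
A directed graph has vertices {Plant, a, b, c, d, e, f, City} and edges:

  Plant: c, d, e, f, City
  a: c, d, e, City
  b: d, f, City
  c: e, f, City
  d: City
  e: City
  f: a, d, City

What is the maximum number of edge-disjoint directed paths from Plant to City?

5

Assign every edge capacity 1; by Menger, the answer equals the max flow.
Path Plant→City (+1); total 1.
Path Plant→c→City (+1); total 2.
Path Plant→d→City (+1); total 3.
Path Plant→e→City (+1); total 4.
Path Plant→f→City (+1); total 5.
No residual Plant→City path; max flow = 5.
Certifying cut of size 5: {Plant→City, Plant→c, Plant→d, Plant→e, Plant→f}.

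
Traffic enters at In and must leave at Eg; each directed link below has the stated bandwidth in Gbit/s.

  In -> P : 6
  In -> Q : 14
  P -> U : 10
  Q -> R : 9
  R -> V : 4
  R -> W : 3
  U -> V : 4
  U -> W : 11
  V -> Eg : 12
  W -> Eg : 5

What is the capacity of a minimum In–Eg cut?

Augment In→P→U→V→Eg: bottleneck 4, flow now 4.
Augment In→P→U→W→Eg: bottleneck 2, flow now 6.
Augment In→Q→R→V→Eg: bottleneck 4, flow now 10.
Augment In→Q→R→W→Eg: bottleneck 3, flow now 13.
No augmenting path remains; maximum flow = 13.
By max-flow min-cut, the minimum cut capacity equals the max flow.
In the residual graph, reachable from In: {In, Q, R}.
Min-cut edges: In→P (6), R→V (4), R→W (3); capacity 6 + 4 + 3 = 13.

13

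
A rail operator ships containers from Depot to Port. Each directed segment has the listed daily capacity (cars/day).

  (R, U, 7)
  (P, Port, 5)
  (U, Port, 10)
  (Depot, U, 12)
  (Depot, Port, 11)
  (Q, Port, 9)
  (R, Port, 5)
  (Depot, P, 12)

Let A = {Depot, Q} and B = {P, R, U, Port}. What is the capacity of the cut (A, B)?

Edges leaving {Depot, Q}: Depot→P (12), Depot→U (12), Depot→Port (11), Q→Port (9).
Cut capacity = 12 + 12 + 11 + 9 = 44.

44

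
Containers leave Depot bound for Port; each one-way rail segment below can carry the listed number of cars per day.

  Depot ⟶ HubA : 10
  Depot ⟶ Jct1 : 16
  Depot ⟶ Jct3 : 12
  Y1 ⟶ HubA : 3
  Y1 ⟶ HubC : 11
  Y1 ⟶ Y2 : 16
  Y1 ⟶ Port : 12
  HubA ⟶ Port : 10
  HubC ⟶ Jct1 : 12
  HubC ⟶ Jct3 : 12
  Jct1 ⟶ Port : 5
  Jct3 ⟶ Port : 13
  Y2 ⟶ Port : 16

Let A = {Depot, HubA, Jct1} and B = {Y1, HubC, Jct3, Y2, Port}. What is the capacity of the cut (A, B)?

27

Edges leaving {Depot, HubA, Jct1}: Depot→Jct3 (12), HubA→Port (10), Jct1→Port (5).
Cut capacity = 12 + 10 + 5 = 27.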